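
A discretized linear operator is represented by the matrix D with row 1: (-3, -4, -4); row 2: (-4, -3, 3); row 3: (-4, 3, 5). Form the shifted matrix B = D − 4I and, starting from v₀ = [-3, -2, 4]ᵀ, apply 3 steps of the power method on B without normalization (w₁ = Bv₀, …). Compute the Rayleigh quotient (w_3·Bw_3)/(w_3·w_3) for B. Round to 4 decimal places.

B = D − 4I has rows (-7, -4, -4); (-4, -7, 3); (-4, 3, 1)
w1 = Bv₀ = ((-7)·(-3) + (-4)·(-2) + (-4)·4; (-4)·(-3) + (-7)·(-2) + 3·4; (-4)·(-3) + 3·(-2) + 1·4) = (13, 38, 10)
w2 = Bw1 = ((-7)·13 + (-4)·38 + (-4)·10; (-4)·13 + (-7)·38 + 3·10; (-4)·13 + 3·38 + 1·10) = (-283, -288, 72)
w3 = Bw2 = (2845, 3364, 340)
Bw3 = (-34731, -33908, -948)
w3·Bw3 = -213198527; w3·w3 = 19526121; μ ≈ -213198527/19526121 = -10.9186

-10.9186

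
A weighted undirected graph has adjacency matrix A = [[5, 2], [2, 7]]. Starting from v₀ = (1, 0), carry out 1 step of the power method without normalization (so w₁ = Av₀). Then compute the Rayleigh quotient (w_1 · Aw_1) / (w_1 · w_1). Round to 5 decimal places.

λ ≈ 6.65517

w1 = Av₀ = (5, 2)
Aw1 = (29, 24)
w1·Aw1 = 5·29 + 2·24 = 193; w1·w1 = 5·5 + 2·2 = 29
λ ≈ 193/29 = 6.65517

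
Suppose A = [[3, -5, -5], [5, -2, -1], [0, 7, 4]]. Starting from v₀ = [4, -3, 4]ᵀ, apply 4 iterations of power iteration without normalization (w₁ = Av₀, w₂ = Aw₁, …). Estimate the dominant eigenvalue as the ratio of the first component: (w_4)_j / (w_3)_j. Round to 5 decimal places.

λ ≈ 3.36817

w1 = Av₀ = (3·4 + (-5)·(-3) + (-5)·4; 5·4 + (-2)·(-3) + (-1)·4; 0·4 + 7·(-3) + 4·4) = (7, 22, -5)
w2 = Aw1 = (3·7 + (-5)·22 + (-5)·(-5); 5·7 + (-2)·22 + (-1)·(-5); 0·7 + 7·22 + 4·(-5)) = (-64, -4, 134)
w3 = Aw2 = (-842, -446, 508)
w4 = Aw3 = (-2836, -3826, -1090)
Ratio at component: -2836 / -842 = 3.36817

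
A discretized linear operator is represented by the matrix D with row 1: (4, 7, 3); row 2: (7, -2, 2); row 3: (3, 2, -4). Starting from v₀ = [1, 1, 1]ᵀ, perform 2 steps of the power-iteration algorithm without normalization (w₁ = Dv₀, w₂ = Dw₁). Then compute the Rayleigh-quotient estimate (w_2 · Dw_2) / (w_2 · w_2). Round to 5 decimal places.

λ ≈ 9.31189

w1 = Dv₀ = (14, 7, 1)
w2 = Dw1 = (108, 86, 52)
Dw2 = (1190, 688, 288)
w2·Dw2 = 108·1190 + 86·688 + 52·288 = 202664; w2·w2 = 108·108 + 86·86 + 52·52 = 21764
λ ≈ 202664/21764 = 9.31189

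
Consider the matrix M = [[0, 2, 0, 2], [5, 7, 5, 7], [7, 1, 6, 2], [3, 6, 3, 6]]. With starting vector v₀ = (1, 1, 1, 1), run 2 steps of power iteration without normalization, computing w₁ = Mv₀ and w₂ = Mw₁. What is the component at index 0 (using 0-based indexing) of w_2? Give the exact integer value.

84

w1 = Mv₀ = (0·1 + 2·1 + 0·1 + 2·1; 5·1 + 7·1 + 5·1 + 7·1; 7·1 + 1·1 + 6·1 + 2·1; 3·1 + 6·1 + 3·1 + 6·1) = (4, 24, 16, 18)
w2 = Mw1 = (0·4 + 2·24 + 0·16 + 2·18; 5·4 + 7·24 + 5·16 + 7·18; 7·4 + 1·24 + 6·16 + 2·18; 3·4 + 6·24 + 3·16 + 6·18) = (84, 394, 184, 312)
The requested component of w2 is 84.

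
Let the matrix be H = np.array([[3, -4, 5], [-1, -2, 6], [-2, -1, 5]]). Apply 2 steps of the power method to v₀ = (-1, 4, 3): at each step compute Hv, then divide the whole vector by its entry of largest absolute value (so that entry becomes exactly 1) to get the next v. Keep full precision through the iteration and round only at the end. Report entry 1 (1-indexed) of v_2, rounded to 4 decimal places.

Hv0 = (-4.00000, 11.00000, 13.00000); divide by 13.00000 → v1 = (-0.30769, 0.84615, 1.00000)
Hv1 = (0.69231, 4.61538, 4.76923); divide by 4.76923 → v2 = (0.14516, 0.96774, 1.00000)
Requested entry of v2: 9/62 = 0.1452

0.1452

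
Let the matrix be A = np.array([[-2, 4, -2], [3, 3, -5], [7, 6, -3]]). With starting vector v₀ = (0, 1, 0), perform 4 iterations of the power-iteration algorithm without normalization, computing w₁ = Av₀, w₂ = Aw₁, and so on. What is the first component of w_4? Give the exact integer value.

w1 = Av₀ = (4, 3, 6)
w2 = Aw1 = (-8, -9, 28)
w3 = Aw2 = (-76, -191, -194)
w4 = Aw3 = (-224, 169, -1096)
The requested component of w4 is -224.

-224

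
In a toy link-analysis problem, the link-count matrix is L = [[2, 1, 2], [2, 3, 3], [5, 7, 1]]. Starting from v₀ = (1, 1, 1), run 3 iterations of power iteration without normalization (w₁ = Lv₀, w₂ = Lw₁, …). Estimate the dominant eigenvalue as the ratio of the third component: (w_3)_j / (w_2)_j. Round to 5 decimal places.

w1 = Lv₀ = (2·1 + 1·1 + 2·1; 2·1 + 3·1 + 3·1; 5·1 + 7·1 + 1·1) = (5, 8, 13)
w2 = Lw1 = (2·5 + 1·8 + 2·13; 2·5 + 3·8 + 3·13; 5·5 + 7·8 + 1·13) = (44, 73, 94)
w3 = Lw2 = (349, 589, 825)
Ratio at component: 825 / 94 = 8.77660

8.77660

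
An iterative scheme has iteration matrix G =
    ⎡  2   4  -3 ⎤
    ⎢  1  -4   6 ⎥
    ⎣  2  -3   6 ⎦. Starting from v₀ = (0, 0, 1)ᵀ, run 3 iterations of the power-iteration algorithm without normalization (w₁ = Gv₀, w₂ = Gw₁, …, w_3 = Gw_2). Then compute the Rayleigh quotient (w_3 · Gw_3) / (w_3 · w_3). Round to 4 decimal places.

w1 = Gv₀ = (2·0 + 4·0 + (-3)·1; 1·0 + (-4)·0 + 6·1; 2·0 + (-3)·0 + 6·1) = (-3, 6, 6)
w2 = Gw1 = (2·(-3) + 4·6 + (-3)·6; 1·(-3) + (-4)·6 + 6·6; 2·(-3) + (-3)·6 + 6·6) = (0, 9, 12)
w3 = Gw2 = (0, 36, 45)
Gw3 = (9, 126, 162)
w3·Gw3 = 0·9 + 36·126 + 45·162 = 11826; w3·w3 = 0·0 + 36·36 + 45·45 = 3321
λ ≈ 11826/3321 = 3.5610

3.5610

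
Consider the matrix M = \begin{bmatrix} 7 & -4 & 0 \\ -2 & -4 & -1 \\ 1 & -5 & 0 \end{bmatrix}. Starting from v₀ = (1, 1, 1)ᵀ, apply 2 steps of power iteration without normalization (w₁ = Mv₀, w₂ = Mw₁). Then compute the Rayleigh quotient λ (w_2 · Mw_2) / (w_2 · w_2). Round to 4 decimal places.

0.5293

w1 = Mv₀ = (7·1 + (-4)·1 + 0·1; (-2)·1 + (-4)·1 + (-1)·1; 1·1 + (-5)·1 + 0·1) = (3, -7, -4)
w2 = Mw1 = (7·3 + (-4)·(-7) + 0·(-4); (-2)·3 + (-4)·(-7) + (-1)·(-4); 1·3 + (-5)·(-7) + 0·(-4)) = (49, 26, 38)
Mw2 = (239, -240, -81)
w2·Mw2 = 49·239 + 26·(-240) + 38·(-81) = 2393; w2·w2 = 49·49 + 26·26 + 38·38 = 4521
λ ≈ 2393/4521 = 0.5293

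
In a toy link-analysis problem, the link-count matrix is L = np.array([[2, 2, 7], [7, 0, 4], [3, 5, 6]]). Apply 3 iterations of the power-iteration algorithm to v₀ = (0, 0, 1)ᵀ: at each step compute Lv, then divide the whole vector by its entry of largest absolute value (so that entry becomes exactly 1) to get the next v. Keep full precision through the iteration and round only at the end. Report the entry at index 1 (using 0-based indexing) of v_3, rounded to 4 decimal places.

Lv0 = (7.00000, 4.00000, 6.00000); divide by 7.00000 → v1 = (1.00000, 0.57143, 0.85714)
Lv1 = (9.14286, 10.42857, 11.00000); divide by 11.00000 → v2 = (0.83117, 0.94805, 1.00000)
Lv2 = (10.55844, 9.81818, 13.23377); divide by 13.23377 → v3 = (0.79784, 0.74190, 1.00000)
Requested entry of v3: 756/1019 = 0.7419

0.7419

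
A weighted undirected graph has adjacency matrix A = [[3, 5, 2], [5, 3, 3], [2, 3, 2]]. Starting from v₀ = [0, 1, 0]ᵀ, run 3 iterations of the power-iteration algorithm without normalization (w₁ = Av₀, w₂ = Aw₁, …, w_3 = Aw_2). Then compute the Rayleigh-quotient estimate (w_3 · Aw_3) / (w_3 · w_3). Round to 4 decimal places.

w1 = Av₀ = (3·0 + 5·1 + 2·0; 5·0 + 3·1 + 3·0; 2·0 + 3·1 + 2·0) = (5, 3, 3)
w2 = Aw1 = (3·5 + 5·3 + 2·3; 5·5 + 3·3 + 3·3; 2·5 + 3·3 + 2·3) = (36, 43, 25)
w3 = Aw2 = (373, 384, 251)
Aw3 = (3541, 3770, 2400)
w3·Aw3 = 373·3541 + 384·3770 + 251·2400 = 3370873; w3·w3 = 373·373 + 384·384 + 251·251 = 349586
λ ≈ 3370873/349586 = 9.6425

9.6425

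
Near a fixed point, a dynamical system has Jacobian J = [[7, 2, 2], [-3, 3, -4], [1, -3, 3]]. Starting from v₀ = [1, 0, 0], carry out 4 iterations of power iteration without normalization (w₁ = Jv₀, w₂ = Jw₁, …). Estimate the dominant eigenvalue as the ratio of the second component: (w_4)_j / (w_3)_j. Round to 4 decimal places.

w1 = Jv₀ = (7·1 + 2·0 + 2·0; (-3)·1 + 3·0 + (-4)·0; 1·1 + (-3)·0 + 3·0) = (7, -3, 1)
w2 = Jw1 = (7·7 + 2·(-3) + 2·1; (-3)·7 + 3·(-3) + (-4)·1; 1·7 + (-3)·(-3) + 3·1) = (45, -34, 19)
w3 = Jw2 = (285, -313, 204)
w4 = Jw3 = (1777, -2610, 1836)
Ratio at component: -2610 / -313 = 8.3387

λ ≈ 8.3387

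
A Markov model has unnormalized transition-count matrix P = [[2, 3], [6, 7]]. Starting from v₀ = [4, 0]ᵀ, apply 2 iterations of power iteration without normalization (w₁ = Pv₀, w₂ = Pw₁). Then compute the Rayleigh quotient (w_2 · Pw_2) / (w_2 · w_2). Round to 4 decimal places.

λ ≈ 9.4329

w1 = Pv₀ = (8, 24)
w2 = Pw1 = (88, 216)
Pw2 = (824, 2040)
w2·Pw2 = 88·824 + 216·2040 = 513152; w2·w2 = 88·88 + 216·216 = 54400
λ ≈ 513152/54400 = 9.4329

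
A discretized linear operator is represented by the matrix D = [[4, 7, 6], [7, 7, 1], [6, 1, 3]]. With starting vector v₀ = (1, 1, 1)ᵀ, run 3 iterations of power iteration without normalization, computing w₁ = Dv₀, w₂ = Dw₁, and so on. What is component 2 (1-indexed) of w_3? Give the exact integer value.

w1 = Dv₀ = (17, 15, 10)
w2 = Dw1 = (233, 234, 147)
w3 = Dw2 = (3452, 3416, 2073)
The requested component of w3 is 3416.

3416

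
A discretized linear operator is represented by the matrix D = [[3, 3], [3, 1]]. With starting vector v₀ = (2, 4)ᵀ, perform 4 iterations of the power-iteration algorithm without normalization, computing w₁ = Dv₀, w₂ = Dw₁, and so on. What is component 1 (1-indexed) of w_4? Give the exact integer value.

2280

w1 = Dv₀ = (3·2 + 3·4; 3·2 + 1·4) = (18, 10)
w2 = Dw1 = (3·18 + 3·10; 3·18 + 1·10) = (84, 64)
w3 = Dw2 = (444, 316)
w4 = Dw3 = (2280, 1648)
The requested component of w4 is 2280.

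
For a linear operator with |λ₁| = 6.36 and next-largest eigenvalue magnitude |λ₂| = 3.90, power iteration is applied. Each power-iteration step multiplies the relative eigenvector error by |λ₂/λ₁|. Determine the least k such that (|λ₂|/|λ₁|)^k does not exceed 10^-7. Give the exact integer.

|λ₂/λ₁| = 3.90/6.36 = 0.61321
Need k ≥ ln(10^-7) / ln(0.61321) = -16.1181 / -0.4891 ≈ 32.958
Smallest integer k satisfying the bound: 33

33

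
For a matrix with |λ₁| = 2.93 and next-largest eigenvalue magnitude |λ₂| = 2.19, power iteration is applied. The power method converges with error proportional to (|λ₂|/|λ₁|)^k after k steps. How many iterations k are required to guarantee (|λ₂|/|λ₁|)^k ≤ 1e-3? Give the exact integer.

24

|λ₂/λ₁| = 2.19/2.93 = 0.74744
Need k ≥ ln(1e-3) / ln(0.74744) = -6.9078 / -0.2911 ≈ 23.730
Smallest integer k satisfying the bound: 24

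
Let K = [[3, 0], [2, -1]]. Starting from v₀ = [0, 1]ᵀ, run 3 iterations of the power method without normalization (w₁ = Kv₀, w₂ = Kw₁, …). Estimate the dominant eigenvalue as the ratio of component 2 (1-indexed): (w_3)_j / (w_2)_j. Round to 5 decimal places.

w1 = Kv₀ = (0, -1)
w2 = Kw1 = (0, 1)
w3 = Kw2 = (0, -1)
Ratio at component: -1 / 1 = -1.00000

λ ≈ -1.00000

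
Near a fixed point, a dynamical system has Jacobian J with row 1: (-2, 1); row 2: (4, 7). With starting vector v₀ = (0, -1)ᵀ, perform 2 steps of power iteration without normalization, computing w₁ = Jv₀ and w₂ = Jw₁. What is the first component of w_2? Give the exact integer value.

w1 = Jv₀ = (-1, -7)
w2 = Jw1 = (-5, -53)
The requested component of w2 is -5.

-5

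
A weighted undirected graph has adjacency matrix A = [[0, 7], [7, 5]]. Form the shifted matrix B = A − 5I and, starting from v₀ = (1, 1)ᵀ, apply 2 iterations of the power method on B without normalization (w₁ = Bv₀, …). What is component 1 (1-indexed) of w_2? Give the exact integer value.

39

B = A − 5I has rows (-5, 7); (7, 0)
w1 = Bv₀ = ((-5)·1 + 7·1; 7·1 + 0·1) = (2, 7)
w2 = Bw1 = ((-5)·2 + 7·7; 7·2 + 0·7) = (39, 14)
Requested component of w2: 39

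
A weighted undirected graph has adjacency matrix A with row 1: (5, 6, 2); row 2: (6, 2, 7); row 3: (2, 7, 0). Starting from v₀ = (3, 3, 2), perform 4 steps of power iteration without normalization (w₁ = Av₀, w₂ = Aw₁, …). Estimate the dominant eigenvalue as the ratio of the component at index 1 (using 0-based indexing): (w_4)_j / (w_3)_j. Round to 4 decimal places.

λ ≈ 12.7250

w1 = Av₀ = (37, 38, 27)
w2 = Aw1 = (467, 487, 340)
w3 = Aw2 = (5937, 6156, 4343)
w4 = Aw3 = (75307, 78335, 54966)
Ratio at component: 78335 / 6156 = 12.7250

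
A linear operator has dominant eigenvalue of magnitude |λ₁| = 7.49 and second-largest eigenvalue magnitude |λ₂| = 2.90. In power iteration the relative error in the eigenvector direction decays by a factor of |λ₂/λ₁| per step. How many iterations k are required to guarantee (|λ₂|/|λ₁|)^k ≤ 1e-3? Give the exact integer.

8

|λ₂/λ₁| = 2.90/7.49 = 0.38718
Need k ≥ ln(1e-3) / ln(0.38718) = -6.9078 / -0.9489 ≈ 7.280
Smallest integer k satisfying the bound: 8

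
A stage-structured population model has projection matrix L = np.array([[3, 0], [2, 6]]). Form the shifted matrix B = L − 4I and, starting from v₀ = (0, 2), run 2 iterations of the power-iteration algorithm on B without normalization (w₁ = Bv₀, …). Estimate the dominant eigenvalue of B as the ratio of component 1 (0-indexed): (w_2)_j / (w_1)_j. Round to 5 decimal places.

2.00000

B = L − 4I has rows (-1, 0); (2, 2)
w1 = Bv₀ = (0, 4)
w2 = Bw1 = (0, 8)
Ratio: 8/4 = 2.00000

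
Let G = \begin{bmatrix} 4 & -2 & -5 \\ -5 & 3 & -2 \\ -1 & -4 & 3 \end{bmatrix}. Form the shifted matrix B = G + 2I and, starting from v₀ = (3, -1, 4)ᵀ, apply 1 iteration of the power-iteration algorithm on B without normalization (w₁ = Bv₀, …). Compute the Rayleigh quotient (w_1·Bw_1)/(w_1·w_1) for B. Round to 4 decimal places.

7.8800

B = G + 2I has rows (6, -2, -5); (-5, 5, -2); (-1, -4, 5)
w1 = Bv₀ = (6·3 + (-2)·(-1) + (-5)·4; (-5)·3 + 5·(-1) + (-2)·4; (-1)·3 + (-4)·(-1) + 5·4) = (0, -28, 21)
Bw1 = (-49, -182, 217)
w1·Bw1 = 9653; w1·w1 = 1225; μ ≈ 9653/1225 = 7.8800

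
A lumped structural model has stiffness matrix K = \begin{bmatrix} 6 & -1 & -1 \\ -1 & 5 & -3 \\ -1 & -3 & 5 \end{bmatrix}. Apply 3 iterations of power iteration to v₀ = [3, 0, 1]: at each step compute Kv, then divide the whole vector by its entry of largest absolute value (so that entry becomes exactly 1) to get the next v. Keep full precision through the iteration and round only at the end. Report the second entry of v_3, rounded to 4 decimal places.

-0.5959

Kv0 = (17.00000, -6.00000, 2.00000); divide by 17.00000 → v1 = (1.00000, -0.35294, 0.11765)
Kv1 = (6.23529, -3.11765, 0.64706); divide by 6.23529 → v2 = (1.00000, -0.50000, 0.10377)
Kv2 = (6.39623, -3.81132, 1.01887); divide by 6.39623 → v3 = (1.00000, -0.59587, 0.15929)
Requested entry of v3: -404/678 = -0.5959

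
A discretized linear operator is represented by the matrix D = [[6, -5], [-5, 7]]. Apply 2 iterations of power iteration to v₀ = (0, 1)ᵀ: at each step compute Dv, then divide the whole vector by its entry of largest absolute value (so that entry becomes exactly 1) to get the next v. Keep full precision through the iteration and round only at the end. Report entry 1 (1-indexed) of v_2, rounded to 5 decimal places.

Dv0 = (-5.000000, 7.000000); divide by 7.000000 → v1 = (-0.714286, 1.000000)
Dv1 = (-9.285714, 10.571429); divide by 10.571429 → v2 = (-0.878378, 1.000000)
Requested entry of v2: -65/74 = -0.87838

-0.87838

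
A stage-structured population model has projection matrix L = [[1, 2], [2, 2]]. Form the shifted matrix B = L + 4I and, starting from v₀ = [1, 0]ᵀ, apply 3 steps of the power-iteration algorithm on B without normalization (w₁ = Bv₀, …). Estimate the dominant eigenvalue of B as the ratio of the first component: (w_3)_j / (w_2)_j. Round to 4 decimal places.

B = L + 4I has rows (5, 2); (2, 6)
w1 = Bv₀ = (5, 2)
w2 = Bw1 = (29, 22)
w3 = Bw2 = (189, 190)
Ratio: 189/29 = 6.5172

μ ≈ 6.5172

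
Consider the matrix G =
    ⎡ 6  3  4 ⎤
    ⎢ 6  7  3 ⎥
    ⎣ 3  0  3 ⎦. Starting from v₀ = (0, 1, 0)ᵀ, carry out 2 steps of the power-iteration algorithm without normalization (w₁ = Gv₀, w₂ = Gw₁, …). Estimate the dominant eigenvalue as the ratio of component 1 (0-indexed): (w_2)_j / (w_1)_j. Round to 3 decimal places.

w1 = Gv₀ = (6·0 + 3·1 + 4·0; 6·0 + 7·1 + 3·0; 3·0 + 0·1 + 3·0) = (3, 7, 0)
w2 = Gw1 = (6·3 + 3·7 + 4·0; 6·3 + 7·7 + 3·0; 3·3 + 0·7 + 3·0) = (39, 67, 9)
Ratio at component: 67 / 7 = 9.571

9.571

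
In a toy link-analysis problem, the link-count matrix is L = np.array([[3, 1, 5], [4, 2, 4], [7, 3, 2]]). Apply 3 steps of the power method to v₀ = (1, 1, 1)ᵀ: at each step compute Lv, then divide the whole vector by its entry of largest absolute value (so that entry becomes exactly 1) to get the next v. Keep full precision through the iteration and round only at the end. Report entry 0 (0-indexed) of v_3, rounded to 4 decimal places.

0.8000

Lv0 = (9.00000, 10.00000, 12.00000); divide by 12.00000 → v1 = (0.75000, 0.83333, 1.00000)
Lv1 = (8.08333, 8.66667, 9.75000); divide by 9.75000 → v2 = (0.82906, 0.88889, 1.00000)
Lv2 = (8.37607, 9.09402, 10.47009); divide by 10.47009 → v3 = (0.80000, 0.86857, 1.00000)
Requested entry of v3: 980/1225 = 0.8000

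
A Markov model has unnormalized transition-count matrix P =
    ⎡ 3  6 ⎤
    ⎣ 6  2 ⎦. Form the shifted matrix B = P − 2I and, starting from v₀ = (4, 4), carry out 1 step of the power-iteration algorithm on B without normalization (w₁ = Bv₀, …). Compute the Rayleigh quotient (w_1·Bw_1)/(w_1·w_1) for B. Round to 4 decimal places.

6.5059

B = P − 2I has rows (1, 6); (6, 0)
w1 = Bv₀ = (1·4 + 6·4; 6·4 + 0·4) = (28, 24)
Bw1 = (172, 168)
w1·Bw1 = 8848; w1·w1 = 1360; μ ≈ 8848/1360 = 6.5059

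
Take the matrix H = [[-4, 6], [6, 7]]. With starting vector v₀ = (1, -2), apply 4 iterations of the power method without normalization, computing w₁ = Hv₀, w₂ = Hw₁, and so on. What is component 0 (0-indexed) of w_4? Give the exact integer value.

-1904

w1 = Hv₀ = (-16, -8)
w2 = Hw1 = (16, -152)
w3 = Hw2 = (-976, -968)
w4 = Hw3 = (-1904, -12632)
The requested component of w4 is -1904.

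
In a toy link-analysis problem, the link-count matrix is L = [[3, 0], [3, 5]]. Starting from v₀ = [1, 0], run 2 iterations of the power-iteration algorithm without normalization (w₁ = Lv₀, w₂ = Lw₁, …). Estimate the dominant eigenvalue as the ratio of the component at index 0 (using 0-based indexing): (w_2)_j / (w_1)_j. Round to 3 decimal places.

3.000

w1 = Lv₀ = (3, 3)
w2 = Lw1 = (9, 24)
Ratio at component: 9 / 3 = 3.000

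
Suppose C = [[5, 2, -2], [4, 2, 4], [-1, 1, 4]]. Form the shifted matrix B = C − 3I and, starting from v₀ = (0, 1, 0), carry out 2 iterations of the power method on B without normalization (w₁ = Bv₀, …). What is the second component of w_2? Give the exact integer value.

13

B = C − 3I has rows (2, 2, -2); (4, -1, 4); (-1, 1, 1)
w1 = Bv₀ = (2, -1, 1)
w2 = Bw1 = (0, 13, -2)
Requested component of w2: 13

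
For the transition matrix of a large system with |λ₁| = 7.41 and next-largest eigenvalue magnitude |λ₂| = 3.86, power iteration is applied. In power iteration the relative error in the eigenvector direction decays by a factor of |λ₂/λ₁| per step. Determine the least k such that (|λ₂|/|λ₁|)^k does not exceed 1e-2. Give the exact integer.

|λ₂/λ₁| = 3.86/7.41 = 0.52092
Need k ≥ ln(1e-2) / ln(0.52092) = -4.6052 / -0.6522 ≈ 7.061
Smallest integer k satisfying the bound: 8

8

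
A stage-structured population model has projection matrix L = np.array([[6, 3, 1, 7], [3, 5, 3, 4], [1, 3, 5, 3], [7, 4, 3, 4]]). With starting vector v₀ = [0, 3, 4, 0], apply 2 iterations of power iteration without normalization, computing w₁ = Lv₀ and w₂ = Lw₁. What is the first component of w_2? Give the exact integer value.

356

w1 = Lv₀ = (13, 27, 29, 24)
w2 = Lw1 = (356, 357, 311, 382)
The requested component of w2 is 356.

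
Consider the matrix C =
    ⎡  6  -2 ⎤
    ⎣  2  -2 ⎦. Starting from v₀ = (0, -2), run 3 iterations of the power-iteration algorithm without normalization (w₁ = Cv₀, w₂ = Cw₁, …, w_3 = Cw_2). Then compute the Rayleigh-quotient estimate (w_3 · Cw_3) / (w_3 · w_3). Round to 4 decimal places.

w1 = Cv₀ = (4, 4)
w2 = Cw1 = (16, 0)
w3 = Cw2 = (96, 32)
Cw3 = (512, 128)
w3·Cw3 = 96·512 + 32·128 = 53248; w3·w3 = 96·96 + 32·32 = 10240
λ ≈ 53248/10240 = 5.2000

λ ≈ 5.2000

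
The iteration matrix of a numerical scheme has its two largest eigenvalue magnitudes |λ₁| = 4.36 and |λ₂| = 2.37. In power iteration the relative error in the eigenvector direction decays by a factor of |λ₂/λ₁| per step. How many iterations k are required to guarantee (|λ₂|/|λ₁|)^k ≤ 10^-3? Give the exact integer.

|λ₂/λ₁| = 2.37/4.36 = 0.54358
Need k ≥ ln(10^-3) / ln(0.54358) = -6.9078 / -0.6096 ≈ 11.332
Smallest integer k satisfying the bound: 12

12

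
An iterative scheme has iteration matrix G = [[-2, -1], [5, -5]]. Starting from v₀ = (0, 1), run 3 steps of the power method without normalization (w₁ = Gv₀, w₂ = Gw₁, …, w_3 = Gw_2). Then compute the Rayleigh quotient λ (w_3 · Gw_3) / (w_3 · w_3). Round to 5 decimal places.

w1 = Gv₀ = (-1, -5)
w2 = Gw1 = (7, 20)
w3 = Gw2 = (-34, -65)
Gw3 = (133, 155)
w3·Gw3 = (-34)·133 + (-65)·155 = -14597; w3·w3 = (-34)·(-34) + (-65)·(-65) = 5381
λ ≈ -14597/5381 = -2.71269

-2.71269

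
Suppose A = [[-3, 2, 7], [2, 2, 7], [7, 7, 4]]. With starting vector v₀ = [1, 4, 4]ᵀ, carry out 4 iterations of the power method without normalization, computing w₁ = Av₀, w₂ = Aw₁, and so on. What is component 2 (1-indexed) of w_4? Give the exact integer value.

83397

w1 = Av₀ = ((-3)·1 + 2·4 + 7·4; 2·1 + 2·4 + 7·4; 7·1 + 7·4 + 4·4) = (33, 38, 51)
w2 = Aw1 = ((-3)·33 + 2·38 + 7·51; 2·33 + 2·38 + 7·51; 7·33 + 7·38 + 4·51) = (334, 499, 701)
w3 = Aw2 = (4903, 6573, 8635)
w4 = Aw3 = (58882, 83397, 114872)
The requested component of w4 is 83397.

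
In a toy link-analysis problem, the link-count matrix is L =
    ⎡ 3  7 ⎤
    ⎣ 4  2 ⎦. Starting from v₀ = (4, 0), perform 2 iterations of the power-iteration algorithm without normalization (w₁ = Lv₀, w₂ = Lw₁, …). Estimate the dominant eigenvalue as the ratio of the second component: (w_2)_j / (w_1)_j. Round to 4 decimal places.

λ ≈ 5.0000

w1 = Lv₀ = (12, 16)
w2 = Lw1 = (148, 80)
Ratio at component: 80 / 16 = 5.0000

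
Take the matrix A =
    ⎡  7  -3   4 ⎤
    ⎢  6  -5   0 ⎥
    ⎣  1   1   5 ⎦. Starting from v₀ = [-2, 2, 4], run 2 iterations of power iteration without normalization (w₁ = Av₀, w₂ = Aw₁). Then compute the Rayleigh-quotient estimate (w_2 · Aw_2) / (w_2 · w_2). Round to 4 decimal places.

6.2821

w1 = Av₀ = (-4, -22, 20)
w2 = Aw1 = (118, 86, 74)
Aw2 = (864, 278, 574)
w2·Aw2 = 118·864 + 86·278 + 74·574 = 168336; w2·w2 = 118·118 + 86·86 + 74·74 = 26796
λ ≈ 168336/26796 = 6.2821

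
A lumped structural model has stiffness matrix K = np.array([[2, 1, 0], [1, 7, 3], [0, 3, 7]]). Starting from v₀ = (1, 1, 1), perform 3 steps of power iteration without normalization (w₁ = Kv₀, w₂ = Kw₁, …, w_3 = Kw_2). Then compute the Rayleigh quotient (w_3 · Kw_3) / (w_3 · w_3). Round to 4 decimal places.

w1 = Kv₀ = (2·1 + 1·1 + 0·1; 1·1 + 7·1 + 3·1; 0·1 + 3·1 + 7·1) = (3, 11, 10)
w2 = Kw1 = (2·3 + 1·11 + 0·10; 1·3 + 7·11 + 3·10; 0·3 + 3·11 + 7·10) = (17, 110, 103)
w3 = Kw2 = (144, 1096, 1051)
Kw3 = (1384, 10969, 10645)
w3·Kw3 = 144·1384 + 1096·10969 + 1051·10645 = 23409215; w3·w3 = 144·144 + 1096·1096 + 1051·1051 = 2326553
λ ≈ 23409215/2326553 = 10.0618

10.0618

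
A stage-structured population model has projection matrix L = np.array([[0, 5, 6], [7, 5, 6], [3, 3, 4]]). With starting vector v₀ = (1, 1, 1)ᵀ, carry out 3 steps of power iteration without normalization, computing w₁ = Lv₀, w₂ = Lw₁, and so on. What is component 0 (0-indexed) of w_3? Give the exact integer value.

w1 = Lv₀ = (0·1 + 5·1 + 6·1; 7·1 + 5·1 + 6·1; 3·1 + 3·1 + 4·1) = (11, 18, 10)
w2 = Lw1 = (0·11 + 5·18 + 6·10; 7·11 + 5·18 + 6·10; 3·11 + 3·18 + 4·10) = (150, 227, 127)
w3 = Lw2 = (1897, 2947, 1639)
The requested component of w3 is 1897.

1897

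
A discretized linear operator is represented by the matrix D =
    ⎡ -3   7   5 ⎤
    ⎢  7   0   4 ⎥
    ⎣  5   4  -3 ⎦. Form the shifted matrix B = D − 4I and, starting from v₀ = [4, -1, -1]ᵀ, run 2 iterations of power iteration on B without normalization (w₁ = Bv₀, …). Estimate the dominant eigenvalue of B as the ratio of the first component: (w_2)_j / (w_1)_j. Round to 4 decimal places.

μ ≈ -14.7750

B = D − 4I has rows (-7, 7, 5); (7, -4, 4); (5, 4, -7)
w1 = Bv₀ = ((-7)·4 + 7·(-1) + 5·(-1); 7·4 + (-4)·(-1) + 4·(-1); 5·4 + 4·(-1) + (-7)·(-1)) = (-40, 28, 23)
w2 = Bw1 = ((-7)·(-40) + 7·28 + 5·23; 7·(-40) + (-4)·28 + 4·23; 5·(-40) + 4·28 + (-7)·23) = (591, -300, -249)
Ratio: 591/-40 = -14.7750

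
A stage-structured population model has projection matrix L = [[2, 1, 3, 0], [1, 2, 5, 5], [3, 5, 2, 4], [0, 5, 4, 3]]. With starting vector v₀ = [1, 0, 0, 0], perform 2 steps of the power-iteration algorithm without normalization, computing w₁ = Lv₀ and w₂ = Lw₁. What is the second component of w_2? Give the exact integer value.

w1 = Lv₀ = (2·1 + 1·0 + 3·0 + 0·0; 1·1 + 2·0 + 5·0 + 5·0; 3·1 + 5·0 + 2·0 + 4·0; 0·1 + 5·0 + 4·0 + 3·0) = (2, 1, 3, 0)
w2 = Lw1 = (2·2 + 1·1 + 3·3 + 0·0; 1·2 + 2·1 + 5·3 + 5·0; 3·2 + 5·1 + 2·3 + 4·0; 0·2 + 5·1 + 4·3 + 3·0) = (14, 19, 17, 17)
The requested component of w2 is 19.

19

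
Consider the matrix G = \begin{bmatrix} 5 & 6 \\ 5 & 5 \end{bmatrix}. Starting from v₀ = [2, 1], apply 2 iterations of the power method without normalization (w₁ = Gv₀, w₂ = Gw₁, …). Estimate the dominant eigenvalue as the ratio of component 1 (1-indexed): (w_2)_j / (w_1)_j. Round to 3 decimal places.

λ ≈ 10.625

w1 = Gv₀ = (5·2 + 6·1; 5·2 + 5·1) = (16, 15)
w2 = Gw1 = (5·16 + 6·15; 5·16 + 5·15) = (170, 155)
Ratio at component: 170 / 16 = 10.625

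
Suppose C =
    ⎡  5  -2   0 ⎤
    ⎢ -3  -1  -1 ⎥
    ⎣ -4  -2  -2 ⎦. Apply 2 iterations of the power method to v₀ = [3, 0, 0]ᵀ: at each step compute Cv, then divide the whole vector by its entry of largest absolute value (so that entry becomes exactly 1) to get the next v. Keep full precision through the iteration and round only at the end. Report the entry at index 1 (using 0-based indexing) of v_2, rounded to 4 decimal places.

Cv0 = (15.00000, -9.00000, -12.00000); divide by 15.00000 → v1 = (1.00000, -0.60000, -0.80000)
Cv1 = (6.20000, -1.60000, -1.20000); divide by 6.20000 → v2 = (1.00000, -0.25806, -0.19355)
Requested entry of v2: -24/93 = -0.2581

-0.2581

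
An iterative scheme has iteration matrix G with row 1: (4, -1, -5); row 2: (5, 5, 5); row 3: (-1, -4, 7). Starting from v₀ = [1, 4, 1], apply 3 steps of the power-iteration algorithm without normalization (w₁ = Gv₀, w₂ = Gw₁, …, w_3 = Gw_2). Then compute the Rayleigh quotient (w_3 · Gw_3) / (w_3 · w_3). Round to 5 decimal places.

w1 = Gv₀ = (-5, 30, -10)
w2 = Gw1 = (0, 75, -185)
w3 = Gw2 = (850, -550, -1595)
Gw3 = (11925, -6475, -9815)
w3·Gw3 = 850·11925 + (-550)·(-6475) + (-1595)·(-9815) = 29352425; w3·w3 = 850·850 + (-550)·(-550) + (-1595)·(-1595) = 3569025
λ ≈ 29352425/3569025 = 8.22421

8.22421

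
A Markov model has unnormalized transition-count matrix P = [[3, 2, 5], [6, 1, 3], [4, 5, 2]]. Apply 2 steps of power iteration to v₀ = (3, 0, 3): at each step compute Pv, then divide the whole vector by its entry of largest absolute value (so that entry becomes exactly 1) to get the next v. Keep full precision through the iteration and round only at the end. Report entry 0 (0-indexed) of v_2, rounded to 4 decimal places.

Pv0 = (24.00000, 27.00000, 18.00000); divide by 27.00000 → v1 = (0.88889, 1.00000, 0.66667)
Pv1 = (8.00000, 8.33333, 9.88889); divide by 9.88889 → v2 = (0.80899, 0.84270, 1.00000)
Requested entry of v2: 216/267 = 0.8090

0.8090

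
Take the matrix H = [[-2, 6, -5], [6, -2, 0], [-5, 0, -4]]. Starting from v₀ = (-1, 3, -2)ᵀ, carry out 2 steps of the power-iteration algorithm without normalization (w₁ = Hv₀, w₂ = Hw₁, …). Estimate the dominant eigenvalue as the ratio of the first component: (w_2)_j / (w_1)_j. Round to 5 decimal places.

-6.56667

w1 = Hv₀ = ((-2)·(-1) + 6·3 + (-5)·(-2); 6·(-1) + (-2)·3 + 0·(-2); (-5)·(-1) + 0·3 + (-4)·(-2)) = (30, -12, 13)
w2 = Hw1 = ((-2)·30 + 6·(-12) + (-5)·13; 6·30 + (-2)·(-12) + 0·13; (-5)·30 + 0·(-12) + (-4)·13) = (-197, 204, -202)
Ratio at component: -197 / 30 = -6.56667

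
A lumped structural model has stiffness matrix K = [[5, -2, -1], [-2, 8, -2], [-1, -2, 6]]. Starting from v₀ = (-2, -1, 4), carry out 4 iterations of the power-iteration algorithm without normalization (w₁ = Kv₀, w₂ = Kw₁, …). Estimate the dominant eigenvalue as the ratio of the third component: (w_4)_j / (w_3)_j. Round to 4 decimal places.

w1 = Kv₀ = (5·(-2) + (-2)·(-1) + (-1)·4; (-2)·(-2) + 8·(-1) + (-2)·4; (-1)·(-2) + (-2)·(-1) + 6·4) = (-12, -12, 28)
w2 = Kw1 = (5·(-12) + (-2)·(-12) + (-1)·28; (-2)·(-12) + 8·(-12) + (-2)·28; (-1)·(-12) + (-2)·(-12) + 6·28) = (-64, -128, 204)
w3 = Kw2 = (-268, -1304, 1544)
w4 = Kw3 = (-276, -12984, 12140)
Ratio at component: 12140 / 1544 = 7.8627

7.8627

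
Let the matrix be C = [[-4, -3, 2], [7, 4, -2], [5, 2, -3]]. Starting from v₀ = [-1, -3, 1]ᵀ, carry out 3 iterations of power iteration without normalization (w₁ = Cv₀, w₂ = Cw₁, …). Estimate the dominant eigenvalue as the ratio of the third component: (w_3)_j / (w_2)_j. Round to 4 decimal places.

λ ≈ -3.3600

w1 = Cv₀ = (15, -21, -14)
w2 = Cw1 = (-25, 49, 75)
w3 = Cw2 = (103, -129, -252)
Ratio at component: -252 / 75 = -3.3600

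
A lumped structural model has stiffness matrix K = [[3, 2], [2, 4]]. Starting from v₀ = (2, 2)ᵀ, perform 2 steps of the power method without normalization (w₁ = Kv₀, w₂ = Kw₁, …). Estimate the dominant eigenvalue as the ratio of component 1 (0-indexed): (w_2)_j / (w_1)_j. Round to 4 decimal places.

λ ≈ 5.6667

w1 = Kv₀ = (3·2 + 2·2; 2·2 + 4·2) = (10, 12)
w2 = Kw1 = (3·10 + 2·12; 2·10 + 4·12) = (54, 68)
Ratio at component: 68 / 12 = 5.6667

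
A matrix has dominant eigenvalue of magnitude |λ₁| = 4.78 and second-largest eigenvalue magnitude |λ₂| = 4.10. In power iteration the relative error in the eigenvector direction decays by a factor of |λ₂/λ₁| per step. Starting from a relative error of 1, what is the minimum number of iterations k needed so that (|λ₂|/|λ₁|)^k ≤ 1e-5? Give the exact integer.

76

|λ₂/λ₁| = 4.10/4.78 = 0.85774
Need k ≥ ln(1e-5) / ln(0.85774) = -11.5129 / -0.1535 ≈ 75.025
Smallest integer k satisfying the bound: 76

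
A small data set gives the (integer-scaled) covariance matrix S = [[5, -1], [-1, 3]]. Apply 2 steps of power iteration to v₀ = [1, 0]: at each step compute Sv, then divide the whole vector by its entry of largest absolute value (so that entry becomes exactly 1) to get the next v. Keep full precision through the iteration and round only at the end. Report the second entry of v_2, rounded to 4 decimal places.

-0.3077

Sv0 = (5.00000, -1.00000); divide by 5.00000 → v1 = (1.00000, -0.20000)
Sv1 = (5.20000, -1.60000); divide by 5.20000 → v2 = (1.00000, -0.30769)
Requested entry of v2: -8/26 = -0.3077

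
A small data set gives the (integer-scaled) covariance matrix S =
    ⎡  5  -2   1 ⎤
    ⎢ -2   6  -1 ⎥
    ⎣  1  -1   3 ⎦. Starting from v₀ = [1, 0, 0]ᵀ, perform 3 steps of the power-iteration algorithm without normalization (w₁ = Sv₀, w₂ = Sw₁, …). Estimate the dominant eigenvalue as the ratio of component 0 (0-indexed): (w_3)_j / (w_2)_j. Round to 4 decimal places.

λ ≈ 6.8667

w1 = Sv₀ = (5·1 + (-2)·0 + 1·0; (-2)·1 + 6·0 + (-1)·0; 1·1 + (-1)·0 + 3·0) = (5, -2, 1)
w2 = Sw1 = (5·5 + (-2)·(-2) + 1·1; (-2)·5 + 6·(-2) + (-1)·1; 1·5 + (-1)·(-2) + 3·1) = (30, -23, 10)
w3 = Sw2 = (206, -208, 83)
Ratio at component: 206 / 30 = 6.8667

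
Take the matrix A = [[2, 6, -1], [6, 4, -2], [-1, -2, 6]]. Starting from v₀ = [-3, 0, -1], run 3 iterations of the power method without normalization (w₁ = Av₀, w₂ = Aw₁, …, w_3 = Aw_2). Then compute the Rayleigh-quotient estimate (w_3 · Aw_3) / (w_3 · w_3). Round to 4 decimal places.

w1 = Av₀ = (2·(-3) + 6·0 + (-1)·(-1); 6·(-3) + 4·0 + (-2)·(-1); (-1)·(-3) + (-2)·0 + 6·(-1)) = (-5, -16, -3)
w2 = Aw1 = (2·(-5) + 6·(-16) + (-1)·(-3); 6·(-5) + 4·(-16) + (-2)·(-3); (-1)·(-5) + (-2)·(-16) + 6·(-3)) = (-103, -88, 19)
w3 = Aw2 = (-753, -1008, 393)
Aw3 = (-7947, -9336, 5127)
w3·Aw3 = (-753)·(-7947) + (-1008)·(-9336) + 393·5127 = 17409690; w3·w3 = (-753)·(-753) + (-1008)·(-1008) + 393·393 = 1737522
λ ≈ 17409690/1737522 = 10.0198

λ ≈ 10.0198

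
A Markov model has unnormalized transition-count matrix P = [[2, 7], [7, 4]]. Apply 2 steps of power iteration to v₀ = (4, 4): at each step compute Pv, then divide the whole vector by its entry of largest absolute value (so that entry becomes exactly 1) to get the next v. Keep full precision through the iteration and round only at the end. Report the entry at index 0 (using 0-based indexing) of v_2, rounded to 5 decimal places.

Pv0 = (36.000000, 44.000000); divide by 44.000000 → v1 = (0.818182, 1.000000)
Pv1 = (8.636364, 9.727273); divide by 9.727273 → v2 = (0.887850, 1.000000)
Requested entry of v2: 380/428 = 0.88785

0.88785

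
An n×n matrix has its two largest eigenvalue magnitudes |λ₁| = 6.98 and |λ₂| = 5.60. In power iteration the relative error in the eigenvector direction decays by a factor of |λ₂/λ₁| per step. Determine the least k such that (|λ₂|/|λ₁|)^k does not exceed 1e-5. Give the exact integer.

|λ₂/λ₁| = 5.60/6.98 = 0.80229
Need k ≥ ln(1e-5) / ln(0.80229) = -11.5129 / -0.2203 ≈ 52.264
Smallest integer k satisfying the bound: 53

53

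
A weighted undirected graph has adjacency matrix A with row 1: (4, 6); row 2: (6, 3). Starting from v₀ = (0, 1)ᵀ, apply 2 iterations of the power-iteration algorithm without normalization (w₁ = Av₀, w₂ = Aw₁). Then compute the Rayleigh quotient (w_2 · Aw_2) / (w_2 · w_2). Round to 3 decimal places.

w1 = Av₀ = (4·0 + 6·1; 6·0 + 3·1) = (6, 3)
w2 = Aw1 = (4·6 + 6·3; 6·6 + 3·3) = (42, 45)
Aw2 = (438, 387)
w2·Aw2 = 42·438 + 45·387 = 35811; w2·w2 = 42·42 + 45·45 = 3789
λ ≈ 35811/3789 = 9.451

λ ≈ 9.451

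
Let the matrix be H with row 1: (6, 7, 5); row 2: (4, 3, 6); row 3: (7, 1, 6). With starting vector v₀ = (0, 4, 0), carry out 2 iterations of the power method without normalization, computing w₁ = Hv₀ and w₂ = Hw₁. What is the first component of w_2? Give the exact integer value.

272

w1 = Hv₀ = (6·0 + 7·4 + 5·0; 4·0 + 3·4 + 6·0; 7·0 + 1·4 + 6·0) = (28, 12, 4)
w2 = Hw1 = (6·28 + 7·12 + 5·4; 4·28 + 3·12 + 6·4; 7·28 + 1·12 + 6·4) = (272, 172, 232)
The requested component of w2 is 272.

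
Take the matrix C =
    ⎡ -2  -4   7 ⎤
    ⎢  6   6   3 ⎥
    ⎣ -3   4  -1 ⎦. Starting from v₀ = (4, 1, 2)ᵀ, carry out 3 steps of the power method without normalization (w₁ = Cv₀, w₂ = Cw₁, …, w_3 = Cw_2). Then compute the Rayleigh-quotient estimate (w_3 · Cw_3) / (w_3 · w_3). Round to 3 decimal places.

2.191

w1 = Cv₀ = (2, 36, -10)
w2 = Cw1 = (-218, 198, 148)
w3 = Cw2 = (680, 324, 1298)
Cw3 = (6430, 9918, -2042)
w3·Cw3 = 680·6430 + 324·9918 + 1298·(-2042) = 4935316; w3·w3 = 680·680 + 324·324 + 1298·1298 = 2252180
λ ≈ 4935316/2252180 = 2.191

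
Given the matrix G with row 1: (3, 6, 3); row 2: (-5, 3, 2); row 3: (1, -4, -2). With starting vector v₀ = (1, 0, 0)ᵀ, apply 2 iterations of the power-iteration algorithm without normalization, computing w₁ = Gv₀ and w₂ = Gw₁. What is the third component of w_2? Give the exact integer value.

w1 = Gv₀ = (3·1 + 6·0 + 3·0; (-5)·1 + 3·0 + 2·0; 1·1 + (-4)·0 + (-2)·0) = (3, -5, 1)
w2 = Gw1 = (3·3 + 6·(-5) + 3·1; (-5)·3 + 3·(-5) + 2·1; 1·3 + (-4)·(-5) + (-2)·1) = (-18, -28, 21)
The requested component of w2 is 21.

21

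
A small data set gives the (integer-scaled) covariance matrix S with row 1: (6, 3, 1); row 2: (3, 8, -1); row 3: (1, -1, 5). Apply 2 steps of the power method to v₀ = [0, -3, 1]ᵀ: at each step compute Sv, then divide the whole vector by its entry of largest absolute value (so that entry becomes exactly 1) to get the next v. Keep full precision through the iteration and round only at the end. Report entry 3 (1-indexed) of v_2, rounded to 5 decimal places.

-0.24569

Sv0 = (-8.000000, -25.000000, 8.000000); divide by -25.000000 → v1 = (0.320000, 1.000000, -0.320000)
Sv1 = (4.600000, 9.280000, -2.280000); divide by 9.280000 → v2 = (0.495690, 1.000000, -0.245690)
Requested entry of v2: 57/-232 = -0.24569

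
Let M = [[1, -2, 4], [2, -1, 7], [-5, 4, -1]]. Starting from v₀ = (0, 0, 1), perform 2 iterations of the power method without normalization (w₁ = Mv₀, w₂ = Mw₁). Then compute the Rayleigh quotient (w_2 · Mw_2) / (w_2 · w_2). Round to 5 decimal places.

w1 = Mv₀ = (1·0 + (-2)·0 + 4·1; 2·0 + (-1)·0 + 7·1; (-5)·0 + 4·0 + (-1)·1) = (4, 7, -1)
w2 = Mw1 = (1·4 + (-2)·7 + 4·(-1); 2·4 + (-1)·7 + 7·(-1); (-5)·4 + 4·7 + (-1)·(-1)) = (-14, -6, 9)
Mw2 = (34, 41, 37)
w2·Mw2 = (-14)·34 + (-6)·41 + 9·37 = -389; w2·w2 = (-14)·(-14) + (-6)·(-6) + 9·9 = 313
λ ≈ -389/313 = -1.24281

λ ≈ -1.24281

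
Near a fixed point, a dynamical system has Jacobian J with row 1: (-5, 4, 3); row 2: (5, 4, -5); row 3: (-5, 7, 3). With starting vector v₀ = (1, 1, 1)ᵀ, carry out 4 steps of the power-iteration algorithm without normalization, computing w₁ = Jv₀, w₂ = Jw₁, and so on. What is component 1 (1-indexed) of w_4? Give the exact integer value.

w1 = Jv₀ = ((-5)·1 + 4·1 + 3·1; 5·1 + 4·1 + (-5)·1; (-5)·1 + 7·1 + 3·1) = (2, 4, 5)
w2 = Jw1 = ((-5)·2 + 4·4 + 3·5; 5·2 + 4·4 + (-5)·5; (-5)·2 + 7·4 + 3·5) = (21, 1, 33)
w3 = Jw2 = (-2, -56, 1)
w4 = Jw3 = (-211, -239, -379)
The requested component of w4 is -211.

-211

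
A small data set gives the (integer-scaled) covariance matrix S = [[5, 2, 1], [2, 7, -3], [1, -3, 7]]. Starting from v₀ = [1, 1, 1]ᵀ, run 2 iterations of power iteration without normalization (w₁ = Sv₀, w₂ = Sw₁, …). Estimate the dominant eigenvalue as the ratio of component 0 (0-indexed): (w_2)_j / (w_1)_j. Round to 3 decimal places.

λ ≈ 7.125

w1 = Sv₀ = (5·1 + 2·1 + 1·1; 2·1 + 7·1 + (-3)·1; 1·1 + (-3)·1 + 7·1) = (8, 6, 5)
w2 = Sw1 = (5·8 + 2·6 + 1·5; 2·8 + 7·6 + (-3)·5; 1·8 + (-3)·6 + 7·5) = (57, 43, 25)
Ratio at component: 57 / 8 = 7.125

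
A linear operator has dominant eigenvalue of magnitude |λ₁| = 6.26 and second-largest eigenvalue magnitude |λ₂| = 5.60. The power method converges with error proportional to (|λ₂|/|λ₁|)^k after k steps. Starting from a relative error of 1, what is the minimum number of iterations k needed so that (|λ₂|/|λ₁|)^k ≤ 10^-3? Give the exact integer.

|λ₂/λ₁| = 5.60/6.26 = 0.89457
Need k ≥ ln(10^-3) / ln(0.89457) = -6.9078 / -0.1114 ≈ 62.001
Smallest integer k satisfying the bound: 63

63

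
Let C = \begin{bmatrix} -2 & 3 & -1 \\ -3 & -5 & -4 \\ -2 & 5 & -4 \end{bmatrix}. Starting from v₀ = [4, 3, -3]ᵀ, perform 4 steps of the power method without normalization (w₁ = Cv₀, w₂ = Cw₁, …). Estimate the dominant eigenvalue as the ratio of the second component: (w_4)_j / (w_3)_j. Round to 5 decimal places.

w1 = Cv₀ = ((-2)·4 + 3·3 + (-1)·(-3); (-3)·4 + (-5)·3 + (-4)·(-3); (-2)·4 + 5·3 + (-4)·(-3)) = (4, -15, 19)
w2 = Cw1 = ((-2)·4 + 3·(-15) + (-1)·19; (-3)·4 + (-5)·(-15) + (-4)·19; (-2)·4 + 5·(-15) + (-4)·19) = (-72, -13, -159)
w3 = Cw2 = (264, 917, 715)
w4 = Cw3 = (1508, -8237, 1197)
Ratio at component: -8237 / 917 = -8.98255

λ ≈ -8.98255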